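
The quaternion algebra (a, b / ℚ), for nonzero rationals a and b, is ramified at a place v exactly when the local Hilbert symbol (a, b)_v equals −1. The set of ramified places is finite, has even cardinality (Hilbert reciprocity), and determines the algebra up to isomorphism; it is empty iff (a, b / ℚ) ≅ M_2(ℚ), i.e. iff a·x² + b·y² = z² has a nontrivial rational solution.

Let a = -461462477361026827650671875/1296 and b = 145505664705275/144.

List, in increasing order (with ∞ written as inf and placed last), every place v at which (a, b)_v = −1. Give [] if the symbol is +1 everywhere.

[19, 31]

Mod squares: a ≡ -1147, b ≡ 4423979. Check v ∈ {∞, 2, 3, 5, 7, 19, 29, 31, 37}.
v=29: a=29^2·(≡25), b=29^1·(≡12) mod 29; (25|29)=+1, (12|29)=-1; (−1)^{2·1·14}·(+1)^1·(-1)^2 = +1.
v=∞: -1147 < 0 and 4423979 > 0  ⇒  (a,b)_∞ = +1.
v=2: v_2(a)=-4, v_2(b)=-4; units ≡ 5, 3 (mod 8); ε·ε+αω+βω = 0·1+-4·1+-4·1 ≡ 0  ⇒  (a,b)_2 = +1.
v=19: a=19^2·(≡10), b=19^1·(≡14) mod 19; (10|19)=-1, (14|19)=-1; (−1)^{2·1·9}·(-1)^1·(-1)^2 = -1.
v=3: a=3^-4·(≡2), b=3^-2·(≡2) mod 3; (2|3)=-1, (2|3)=-1; (−1)^{-4·-2·1}·(-1)^-2·(-1)^-4 = +1.
v=7: a=7^2·(≡4), b=7^1·(≡2) mod 7; (4|7)=+1, (2|7)=+1; (−1)^{2·1·3}·(+1)^1·(+1)^2 = +1.
v=31: a=31^5·(≡9), b=31^3·(≡7) mod 31; (9|31)=+1, (7|31)=+1; (−1)^{5·3·15}·(+1)^3·(+1)^5 = -1.
v=37: a=37^5·(≡18), b=37^3·(≡14) mod 37; (18|37)=-1, (14|37)=-1; (−1)^{5·3·18}·(-1)^3·(-1)^5 = +1.
v=5: a=5^6·(≡2), b=5^2·(≡4) mod 5; (2|5)=-1, (4|5)=+1; (−1)^{6·2·2}·(-1)^2·(+1)^6 = +1.
(-1147, 4423979 / ℚ) ramifies at {19, 31}: a division algebra.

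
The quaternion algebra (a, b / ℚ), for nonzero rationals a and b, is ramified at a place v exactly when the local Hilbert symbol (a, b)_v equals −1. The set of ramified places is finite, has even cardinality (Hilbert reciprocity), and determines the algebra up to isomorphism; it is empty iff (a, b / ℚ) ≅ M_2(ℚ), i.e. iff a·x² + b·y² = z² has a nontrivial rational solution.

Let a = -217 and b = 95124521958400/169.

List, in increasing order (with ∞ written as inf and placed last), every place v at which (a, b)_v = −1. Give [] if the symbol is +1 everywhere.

[2, 29]

Mod squares: a ≡ -217, b ≡ 3866599. Check v ∈ {∞, 2, 5, 7, 11, 13, 17, 23, 29, 31}.
v=13: a=13^0·(≡4), b=13^-2·(≡12) mod 13; (4|13)=+1, (12|13)=+1; (−1)^{0·-2·6}·(+1)^-2·(+1)^0 = +1.
v=11: a=11^0·(≡3), b=11^1·(≡1) mod 11; (3|11)=+1, (1|11)=+1; (−1)^{0·1·5}·(+1)^1·(+1)^0 = +1.
v=17: a=17^0·(≡4), b=17^1·(≡4) mod 17; (4|17)=+1, (4|17)=+1; (−1)^{0·1·8}·(+1)^1·(+1)^0 = +1.
v=5: a=5^0·(≡3), b=5^2·(≡4) mod 5; (3|5)=-1, (4|5)=+1; (−1)^{0·2·2}·(-1)^2·(+1)^0 = +1.
v=23: a=23^0·(≡13), b=23^1·(≡2) mod 23; (13|23)=+1, (2|23)=+1; (−1)^{0·1·11}·(+1)^1·(+1)^0 = +1.
v=7: a=7^1·(≡4), b=7^0·(≡4) mod 7; (4|7)=+1, (4|7)=+1; (−1)^{1·0·3}·(+1)^0·(+1)^1 = +1.
v=31: a=31^1·(≡24), b=31^3·(≡2) mod 31; (24|31)=-1, (2|31)=+1; (−1)^{1·3·15}·(-1)^3·(+1)^1 = +1.
v=29: a=29^0·(≡15), b=29^1·(≡8) mod 29; (15|29)=-1, (8|29)=-1; (−1)^{0·1·14}·(-1)^1·(-1)^0 = -1.
v=∞: -217 < 0 and 3866599 > 0  ⇒  (a,b)_∞ = +1.
v=2: v_2(a)=0, v_2(b)=10; units ≡ 7, 7 (mod 8); ε·ε+αω+βω = 1·1+0·0+10·0 ≡ 1  ⇒  (a,b)_2 = -1.
|Ram(-217, 3866599)| = 2, even; anisotropic at {2, 29}.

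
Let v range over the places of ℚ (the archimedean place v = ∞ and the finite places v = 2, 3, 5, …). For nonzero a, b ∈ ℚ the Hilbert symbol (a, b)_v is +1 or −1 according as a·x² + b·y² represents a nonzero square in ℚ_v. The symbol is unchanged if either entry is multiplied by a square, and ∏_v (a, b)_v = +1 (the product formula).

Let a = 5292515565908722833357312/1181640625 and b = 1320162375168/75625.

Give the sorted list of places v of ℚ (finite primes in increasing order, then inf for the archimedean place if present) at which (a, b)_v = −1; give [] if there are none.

(a, b) ≡ (442, 176358) mod (ℚ^×)²; places V = {2, 3, 5, 7, 11, 13, 17, 19, ∞}.
(a,b)_17: α=3, u≡16; β=1, v≡8 (mod 17); (16|17)=+1, (8|17)=+1; sign (−1)^0·+1^1·+1^3 = +1.
(a,b)_3: α=4, u≡1; β=5, v≡1 (mod 3); (1|3)=+1, (1|3)=+1; sign (−1)^0·+1^5·+1^4 = +1.
(a,b)_∞: sgn(442)=+, sgn(176358)=+, so +1.
(a,b)_2: α=9, β=9; u≡5, v≡3 (mod 8); ε(u)ε(v)=0·1, αω(v)=9·1, βω(u)=9·1; sum ≡ 0  ⇒  +1.
(a,b)_5: α=-10, u≡2; β=-4, v≡3 (mod 5); (2|5)=-1, (3|5)=-1; sign (−1)^0·-1^-4·-1^-10 = +1.
(a,b)_7: α=6, u≡4; β=1, v≡2 (mod 7); (4|7)=+1, (2|7)=+1; sign (−1)^0·+1^1·+1^6 = +1.
(a,b)_11: α=-2, u≡10; β=-2, v≡6 (mod 11); (10|11)=-1, (6|11)=-1; sign (−1)^0·-1^-2·-1^-2 = +1.
(a,b)_13: α=1, u≡5; β=1, v≡11 (mod 13); (5|13)=-1, (11|13)=-1; sign (−1)^0·-1^1·-1^1 = +1.
(a,b)_19: α=8, u≡4; β=3, v≡14 (mod 19); (4|19)=+1, (14|19)=-1; sign (−1)^0·+1^3·-1^8 = +1.
Every local symbol is +1, so the conic 442·x² + 176358·y² = z² has ℚ_v-points for all v and hence a ℚ-point; (a, b / ℚ) ≅ M_2(ℚ).

[]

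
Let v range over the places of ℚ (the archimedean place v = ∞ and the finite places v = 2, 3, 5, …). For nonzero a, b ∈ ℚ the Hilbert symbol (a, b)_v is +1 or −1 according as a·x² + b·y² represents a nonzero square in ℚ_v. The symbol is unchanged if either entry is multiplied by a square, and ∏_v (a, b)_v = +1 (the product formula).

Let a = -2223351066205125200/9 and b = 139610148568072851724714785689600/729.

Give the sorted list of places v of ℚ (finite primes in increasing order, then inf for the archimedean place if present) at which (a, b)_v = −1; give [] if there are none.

[17, 19]

Mod squares: a ≡ -10824053, b ≡ 22661. Check v ∈ {∞, 2, 3, 5, 17, 19, 23, 31, 43, 47}.
v=∞: -10824053 < 0 and 22661 > 0  ⇒  (a,b)_∞ = +1.
v=3: a=3^-2·(≡1), b=3^-6·(≡2) mod 3; (1|3)=+1, (2|3)=-1; (−1)^{-2·-6·1}·(+1)^-6·(-1)^-2 = +1.
v=31: a=31^3·(≡26), b=31^5·(≡20) mod 31; (26|31)=-1, (20|31)=+1; (−1)^{3·5·15}·(-1)^5·(+1)^3 = +1.
v=19: a=19^1·(≡17), b=19^2·(≡12) mod 19; (17|19)=+1, (12|19)=-1; (−1)^{1·2·9}·(+1)^2·(-1)^1 = -1.
v=5: a=5^2·(≡3), b=5^2·(≡1) mod 5; (3|5)=-1, (1|5)=+1; (−1)^{2·2·2}·(-1)^2·(+1)^2 = +1.
v=23: a=23^1·(≡11), b=23^2·(≡6) mod 23; (11|23)=-1, (6|23)=+1; (−1)^{1·2·11}·(-1)^2·(+1)^1 = +1.
v=2: v_2(a)=4, v_2(b)=12; units ≡ 3, 5 (mod 8); ε·ε+αω+βω = 1·0+4·1+12·1 ≡ 0  ⇒  (a,b)_2 = +1.
v=17: a=17^3·(≡16), b=17^5·(≡3) mod 17; (16|17)=+1, (3|17)=-1; (−1)^{3·5·8}·(+1)^5·(-1)^3 = -1.
v=47: a=47^1·(≡21), b=47^2·(≡12) mod 47; (21|47)=+1, (12|47)=+1; (−1)^{1·2·23}·(+1)^2·(+1)^1 = +1.
v=43: a=43^2·(≡14), b=43^3·(≡16) mod 43; (14|43)=+1, (16|43)=+1; (−1)^{2·3·21}·(+1)^3·(+1)^2 = +1.
(-10824053, 22661 / ℚ) ramifies at {17, 19}: a division algebra.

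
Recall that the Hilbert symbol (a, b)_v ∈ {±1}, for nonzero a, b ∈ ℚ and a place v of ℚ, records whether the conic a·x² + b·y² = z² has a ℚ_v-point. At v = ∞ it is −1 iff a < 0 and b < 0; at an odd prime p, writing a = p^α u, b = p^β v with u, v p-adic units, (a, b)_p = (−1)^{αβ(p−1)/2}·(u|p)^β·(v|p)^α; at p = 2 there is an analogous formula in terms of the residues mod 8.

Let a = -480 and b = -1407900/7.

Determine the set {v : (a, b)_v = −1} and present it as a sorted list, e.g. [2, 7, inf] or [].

Mod squares: a ≡ -30, b ≡ -273. Check v ∈ {∞, 2, 3, 5, 7, 13, 19}.
v=7: a=7^0·(≡3), b=7^-1·(≡3) mod 7; (3|7)=-1, (3|7)=-1; (−1)^{0·-1·3}·(-1)^-1·(-1)^0 = -1.
v=13: a=13^0·(≡1), b=13^1·(≡6) mod 13; (1|13)=+1, (6|13)=-1; (−1)^{0·1·6}·(+1)^1·(-1)^0 = +1.
v=3: a=3^1·(≡2), b=3^1·(≡2) mod 3; (2|3)=-1, (2|3)=-1; (−1)^{1·1·1}·(-1)^1·(-1)^1 = -1.
v=2: v_2(a)=5, v_2(b)=2; units ≡ 1, 7 (mod 8); ε·ε+αω+βω = 0·1+5·0+2·0 ≡ 0  ⇒  (a,b)_2 = +1.
v=5: a=5^1·(≡4), b=5^2·(≡2) mod 5; (4|5)=+1, (2|5)=-1; (−1)^{1·2·2}·(+1)^2·(-1)^1 = -1.
v=19: a=19^0·(≡14), b=19^2·(≡2) mod 19; (14|19)=-1, (2|19)=-1; (−1)^{0·2·9}·(-1)^2·(-1)^0 = +1.
v=∞: -30 < 0 and -273 < 0  ⇒  (a,b)_∞ = -1.
Ram(-30, -273) = {3, 5, 7, ∞}; no ℚ_3-point on the conic.

[3, 5, 7, inf]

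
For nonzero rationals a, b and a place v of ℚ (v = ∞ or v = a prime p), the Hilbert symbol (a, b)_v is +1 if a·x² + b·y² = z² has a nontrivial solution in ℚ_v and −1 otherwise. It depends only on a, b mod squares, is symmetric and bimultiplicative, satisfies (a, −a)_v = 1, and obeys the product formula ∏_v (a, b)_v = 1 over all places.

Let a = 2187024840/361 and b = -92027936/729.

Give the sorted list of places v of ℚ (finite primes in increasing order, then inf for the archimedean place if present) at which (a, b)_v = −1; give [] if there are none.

[7, 17]

(a, b) ≡ (4290, -34034) mod (ℚ^×)²; places V = {2, 3, 5, 7, 11, 13, 17, 19, ∞}.
(a,b)_2: α=3, β=5; u≡1, v≡7 (mod 8); ε(u)ε(v)=0·1, αω(v)=3·0, βω(u)=5·0; sum ≡ 0  ⇒  +1.
(a,b)_11: α=1, u≡3; β=1, v≡2 (mod 11); (3|11)=+1, (2|11)=-1; sign (−1)^1·+1^1·-1^1 = +1.
(a,b)_3: α=3, u≡2; β=-6, v≡1 (mod 3); (2|3)=-1, (1|3)=+1; sign (−1)^0·-1^-6·+1^3 = +1.
(a,b)_∞: sgn(4290)=+, sgn(-34034)=−, so +1.
(a,b)_19: α=-2, u≡10; β=0, v≡12 (mod 19); (10|19)=-1, (12|19)=-1; sign (−1)^0·-1^0·-1^-2 = +1.
(a,b)_13: α=1, u≡7; β=3, v≡11 (mod 13); (7|13)=-1, (11|13)=-1; sign (−1)^0·-1^3·-1^1 = +1.
(a,b)_7: α=2, u≡3; β=1, v≡6 (mod 7); (3|7)=-1, (6|7)=-1; sign (−1)^0·-1^1·-1^2 = -1.
(a,b)_5: α=1, u≡3; β=0, v≡1 (mod 5); (3|5)=-1, (1|5)=+1; sign (−1)^0·-1^0·+1^1 = +1.
(a,b)_17: α=2, u≡11; β=1, v≡15 (mod 17); (11|17)=-1, (15|17)=+1; sign (−1)^0·-1^1·+1^2 = -1.
Ram(4290, -34034) = {7, 17}; no ℚ_7-point on the conic.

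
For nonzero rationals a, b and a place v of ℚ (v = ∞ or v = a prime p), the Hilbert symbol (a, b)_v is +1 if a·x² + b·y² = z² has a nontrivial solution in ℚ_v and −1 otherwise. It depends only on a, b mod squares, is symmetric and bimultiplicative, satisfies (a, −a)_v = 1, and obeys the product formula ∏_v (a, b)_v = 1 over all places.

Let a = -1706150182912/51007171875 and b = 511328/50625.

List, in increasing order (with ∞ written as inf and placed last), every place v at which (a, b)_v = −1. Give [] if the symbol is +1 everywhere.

(a, b) ≡ (-357, 38) mod (ℚ^×)²; places V = {2, 3, 5, 7, 11, 17, 19, 23, 29, ∞}.
(a,b)_29: α=2, u≡4; β=2, v≡13 (mod 29); (4|29)=+1, (13|29)=+1; sign (−1)^0·+1^2·+1^2 = +1.
(a,b)_17: α=-1, u≡16; β=0, v≡15 (mod 17); (16|17)=+1, (15|17)=+1; sign (−1)^0·+1^0·+1^-1 = +1.
(a,b)_11: α=-2, u≡6; β=0, v≡5 (mod 11); (6|11)=-1, (5|11)=+1; sign (−1)^0·-1^0·+1^-2 = +1.
(a,b)_∞: sgn(-357)=−, sgn(38)=+, so +1.
(a,b)_19: α=2, u≡1; β=1, v≡3 (mod 19); (1|19)=+1, (3|19)=-1; sign (−1)^0·+1^1·-1^2 = +1.
(a,b)_2: α=14, β=5; u≡3, v≡3 (mod 8); ε(u)ε(v)=1·1, αω(v)=14·1, βω(u)=5·1; sum ≡ 0  ⇒  +1.
(a,b)_7: α=3, u≡6; β=0, v≡6 (mod 7); (6|7)=-1, (6|7)=-1; sign (−1)^0·-1^0·-1^3 = -1.
(a,b)_5: α=-6, u≡2; β=-4, v≡3 (mod 5); (2|5)=-1, (3|5)=-1; sign (−1)^0·-1^-4·-1^-6 = +1.
(a,b)_3: α=-1, u≡1; β=-4, v≡2 (mod 3); (1|3)=+1, (2|3)=-1; sign (−1)^0·+1^-4·-1^-1 = -1.
(a,b)_23: α=-2, u≡20; β=0, v≡19 (mod 23); (20|23)=-1, (19|23)=-1; sign (−1)^0·-1^0·-1^-2 = +1.
(-357, 38 / ℚ) ramifies at {3, 7}: a division algebra.

[3, 7]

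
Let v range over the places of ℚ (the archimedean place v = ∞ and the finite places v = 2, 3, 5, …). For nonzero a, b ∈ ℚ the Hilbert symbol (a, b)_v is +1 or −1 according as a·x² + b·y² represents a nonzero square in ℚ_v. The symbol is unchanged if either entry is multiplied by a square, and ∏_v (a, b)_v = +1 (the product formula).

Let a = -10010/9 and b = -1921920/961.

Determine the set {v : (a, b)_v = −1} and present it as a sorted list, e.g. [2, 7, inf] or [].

(a, b) ≡ (-10010, -30030) mod (ℚ^×)²; places V = {2, 3, 5, 7, 11, 13, 31, ∞}.
(a,b)_2: α=1, β=7; u≡3, v≡1 (mod 8); ε(u)ε(v)=1·0, αω(v)=1·0, βω(u)=7·1; sum ≡ 1  ⇒  -1.
(a,b)_∞: sgn(-10010)=−, sgn(-30030)=−, so -1.
(a,b)_11: α=1, u≡4; β=1, v≡1 (mod 11); (4|11)=+1, (1|11)=+1; sign (−1)^1·+1^1·+1^1 = -1.
(a,b)_31: α=0, u≡21; β=-2, v≡18 (mod 31); (21|31)=-1, (18|31)=+1; sign (−1)^0·-1^-2·+1^0 = +1.
(a,b)_13: α=1, u≡4; β=1, v≡4 (mod 13); (4|13)=+1, (4|13)=+1; sign (−1)^0·+1^1·+1^1 = +1.
(a,b)_5: α=1, u≡2; β=1, v≡1 (mod 5); (2|5)=-1, (1|5)=+1; sign (−1)^0·-1^1·+1^1 = -1.
(a,b)_3: α=-2, u≡1; β=1, v≡1 (mod 3); (1|3)=+1, (1|3)=+1; sign (−1)^0·+1^1·+1^-2 = +1.
(a,b)_7: α=1, u≡6; β=1, v≡4 (mod 7); (6|7)=-1, (4|7)=+1; sign (−1)^1·-1^1·+1^1 = +1.
Ram(-10010, -30030) = {2, 5, 11, ∞}; no ℚ_2-point on the conic.

[2, 5, 11, inf]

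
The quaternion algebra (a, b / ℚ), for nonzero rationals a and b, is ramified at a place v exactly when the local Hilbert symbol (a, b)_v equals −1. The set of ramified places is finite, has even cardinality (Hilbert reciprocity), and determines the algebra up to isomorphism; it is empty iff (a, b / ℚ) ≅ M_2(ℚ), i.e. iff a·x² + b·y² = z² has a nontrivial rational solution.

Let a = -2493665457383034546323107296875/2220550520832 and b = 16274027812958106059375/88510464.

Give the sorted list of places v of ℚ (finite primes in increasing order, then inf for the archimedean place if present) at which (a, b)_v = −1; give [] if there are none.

[19, 37]

Mod squares: a ≡ -1468966, b ≡ 4685495. Check v ∈ {∞, 2, 3, 5, 7, 13, 19, 29, 31, 37, 43}.
v=5: a=5^6·(≡4), b=5^5·(≡1) mod 5; (4|5)=+1, (1|5)=+1; (−1)^{6·5·2}·(+1)^5·(+1)^6 = +1.
v=13: a=13^10·(≡5), b=13^6·(≡4) mod 13; (5|13)=-1, (4|13)=+1; (−1)^{10·6·6}·(-1)^6·(+1)^10 = +1.
v=19: a=19^1·(≡17), b=19^1·(≡6) mod 19; (17|19)=+1, (6|19)=+1; (−1)^{1·1·9}·(+1)^1·(+1)^1 = -1.
v=∞: -1468966 < 0 and 4685495 > 0  ⇒  (a,b)_∞ = +1.
v=37: a=37^4·(≡6), b=37^3·(≡11) mod 37; (6|37)=-1, (11|37)=+1; (−1)^{4·3·18}·(-1)^3·(+1)^4 = -1.
v=7: a=7^-6·(≡6), b=7^-4·(≡5) mod 7; (6|7)=-1, (5|7)=-1; (−1)^{-6·-4·3}·(-1)^-4·(-1)^-6 = +1.
v=43: a=43^1·(≡1), b=43^1·(≡37) mod 43; (1|43)=+1, (37|43)=-1; (−1)^{1·1·21}·(+1)^1·(-1)^1 = +1.
v=2: v_2(a)=-21, v_2(b)=-12; units ≡ 5, 7 (mod 8); ε·ε+αω+βω = 0·1+-21·0+-12·1 ≡ 0  ⇒  (a,b)_2 = +1.
v=3: a=3^-2·(≡2), b=3^-2·(≡2) mod 3; (2|3)=-1, (2|3)=-1; (−1)^{-2·-2·1}·(-1)^-2·(-1)^-2 = +1.
v=31: a=31^1·(≡15), b=31^1·(≡1) mod 31; (15|31)=-1, (1|31)=+1; (−1)^{1·1·15}·(-1)^1·(+1)^1 = +1.
v=29: a=29^3·(≡6), b=29^2·(≡7) mod 29; (6|29)=+1, (7|29)=+1; (−1)^{3·2·14}·(+1)^2·(+1)^3 = +1.
|Ram(-1468966, 4685495)| = 2, even; anisotropic at {19, 37}.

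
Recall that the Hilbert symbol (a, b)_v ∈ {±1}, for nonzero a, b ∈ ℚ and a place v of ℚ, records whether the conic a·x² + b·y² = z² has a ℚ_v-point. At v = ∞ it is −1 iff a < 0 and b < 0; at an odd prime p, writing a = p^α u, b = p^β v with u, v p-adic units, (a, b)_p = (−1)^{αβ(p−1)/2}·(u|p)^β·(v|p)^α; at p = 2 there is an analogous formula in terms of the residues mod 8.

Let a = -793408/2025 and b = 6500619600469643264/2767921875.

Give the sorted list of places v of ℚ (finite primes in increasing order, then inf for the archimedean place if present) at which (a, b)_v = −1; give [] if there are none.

[2, 3, 11, 23]

(a, b) ≡ (-253, 12903) mod (ℚ^×)²; places V = {2, 3, 5, 7, 11, 17, 23, ∞}.
(a,b)_7: α=2, u≡3; β=8, v≡2 (mod 7); (3|7)=-1, (2|7)=+1; sign (−1)^0·-1^8·+1^2 = +1.
(a,b)_23: α=1, u≡4; β=3, v≡8 (mod 23); (4|23)=+1, (8|23)=+1; sign (−1)^1·+1^3·+1^1 = -1.
(a,b)_3: α=-4, u≡2; β=-11, v≡2 (mod 3); (2|3)=-1, (2|3)=-1; sign (−1)^0·-1^-11·-1^-4 = -1.
(a,b)_5: α=-2, u≡2; β=-6, v≡2 (mod 5); (2|5)=-1, (2|5)=-1; sign (−1)^0·-1^-6·-1^-2 = +1.
(a,b)_11: α=1, u≡10; β=3, v≡10 (mod 11); (10|11)=-1, (10|11)=-1; sign (−1)^1·-1^3·-1^1 = -1.
(a,b)_17: α=0, u≡8; β=1, v≡14 (mod 17); (8|17)=+1, (14|17)=-1; sign (−1)^0·+1^1·-1^0 = +1.
(a,b)_∞: sgn(-253)=−, sgn(12903)=+, so +1.
(a,b)_2: α=6, β=12; u≡3, v≡7 (mod 8); ε(u)ε(v)=1·1, αω(v)=6·0, βω(u)=12·1; sum ≡ 1  ⇒  -1.
|Ram(-253, 12903)| = 4, even; anisotropic at {2, 3, 11, 23}.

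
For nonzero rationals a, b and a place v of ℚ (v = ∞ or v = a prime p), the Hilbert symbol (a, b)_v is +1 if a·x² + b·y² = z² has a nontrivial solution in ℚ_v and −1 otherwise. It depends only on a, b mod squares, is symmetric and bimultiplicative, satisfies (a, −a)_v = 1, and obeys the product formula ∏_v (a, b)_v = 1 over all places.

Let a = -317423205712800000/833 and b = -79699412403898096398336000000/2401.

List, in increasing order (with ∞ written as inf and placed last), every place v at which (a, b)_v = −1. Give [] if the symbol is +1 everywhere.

[19, inf]

(a, b) ≡ (-515185, -899) mod (ℚ^×)²; places V = {2, 3, 5, 7, 11, 17, 19, 29, 31, ∞}.
(a,b)_31: α=2, u≡9; β=3, v≡5 (mod 31); (9|31)=+1, (5|31)=+1; sign (−1)^0·+1^3·+1^2 = +1.
(a,b)_7: α=-2, u≡4; β=-4, v≡1 (mod 7); (4|7)=+1, (1|7)=+1; sign (−1)^0·+1^-4·+1^-2 = +1.
(a,b)_29: α=3, u≡8; β=5, v≡17 (mod 29); (8|29)=-1, (17|29)=-1; sign (−1)^0·-1^5·-1^3 = +1.
(a,b)_11: α=1, u≡3; β=2, v≡9 (mod 11); (3|11)=+1, (9|11)=+1; sign (−1)^0·+1^2·+1^1 = +1.
(a,b)_5: α=5, u≡3; β=6, v≡1 (mod 5); (3|5)=-1, (1|5)=+1; sign (−1)^0·-1^6·+1^5 = +1.
(a,b)_17: α=-1, u≡12; β=0, v≡9 (mod 17); (12|17)=-1, (9|17)=+1; sign (−1)^0·-1^0·+1^-1 = +1.
(a,b)_19: α=1, u≡16; β=2, v≡14 (mod 19); (16|19)=+1, (14|19)=-1; sign (−1)^0·+1^2·-1^1 = -1.
(a,b)_2: α=8, β=18; u≡7, v≡5 (mod 8); ε(u)ε(v)=1·0, αω(v)=8·1, βω(u)=18·0; sum ≡ 0  ⇒  +1.
(a,b)_3: α=4, u≡2; β=6, v≡1 (mod 3); (2|3)=-1, (1|3)=+1; sign (−1)^0·-1^6·+1^4 = +1.
(a,b)_∞: sgn(-515185)=−, sgn(-899)=−, so -1.
|Ram(-515185, -899)| = 2, even; anisotropic at {19, ∞}.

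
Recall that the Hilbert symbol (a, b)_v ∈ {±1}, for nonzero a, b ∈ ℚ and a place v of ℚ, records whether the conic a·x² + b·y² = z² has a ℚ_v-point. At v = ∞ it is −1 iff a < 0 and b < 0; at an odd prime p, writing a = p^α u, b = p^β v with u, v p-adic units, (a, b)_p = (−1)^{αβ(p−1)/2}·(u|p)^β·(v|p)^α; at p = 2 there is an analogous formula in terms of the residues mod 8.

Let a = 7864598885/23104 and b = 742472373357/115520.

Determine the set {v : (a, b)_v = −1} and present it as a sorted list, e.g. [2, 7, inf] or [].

Mod squares: a ≡ 77285, b ≡ 2665. Check v ∈ {∞, 2, 3, 5, 11, 13, 19, 29, 41}.
v=19: a=19^-2·(≡3), b=19^-2·(≡9) mod 19; (3|19)=-1, (9|19)=+1; (−1)^{-2·-2·9}·(-1)^-2·(+1)^-2 = +1.
v=5: a=5^1·(≡3), b=5^-1·(≡3) mod 5; (3|5)=-1, (3|5)=-1; (−1)^{1·-1·2}·(-1)^-1·(-1)^1 = +1.
v=3: a=3^0·(≡2), b=3^4·(≡1) mod 3; (2|3)=-1, (1|3)=+1; (−1)^{0·4·1}·(-1)^4·(+1)^0 = +1.
v=11: a=11^2·(≡7), b=11^2·(≡9) mod 11; (7|11)=-1, (9|11)=+1; (−1)^{2·2·5}·(-1)^2·(+1)^2 = +1.
v=13: a=13^1·(≡9), b=13^3·(≡4) mod 13; (9|13)=+1, (4|13)=+1; (−1)^{1·3·6}·(+1)^3·(+1)^1 = +1.
v=41: a=41^1·(≡2), b=41^1·(≡26) mod 41; (2|41)=+1, (26|41)=-1; (−1)^{1·1·20}·(+1)^1·(-1)^1 = -1.
v=29: a=29^3·(≡21), b=29^2·(≡2) mod 29; (21|29)=-1, (2|29)=-1; (−1)^{3·2·14}·(-1)^2·(-1)^3 = -1.
v=2: v_2(a)=-6, v_2(b)=-6; units ≡ 5, 1 (mod 8); ε·ε+αω+βω = 0·0+-6·0+-6·1 ≡ 0  ⇒  (a,b)_2 = +1.
v=∞: 77285 > 0 and 2665 > 0  ⇒  (a,b)_∞ = +1.
(77285, 2665 / ℚ) ramifies at {29, 41}: a division algebra.

[29, 41]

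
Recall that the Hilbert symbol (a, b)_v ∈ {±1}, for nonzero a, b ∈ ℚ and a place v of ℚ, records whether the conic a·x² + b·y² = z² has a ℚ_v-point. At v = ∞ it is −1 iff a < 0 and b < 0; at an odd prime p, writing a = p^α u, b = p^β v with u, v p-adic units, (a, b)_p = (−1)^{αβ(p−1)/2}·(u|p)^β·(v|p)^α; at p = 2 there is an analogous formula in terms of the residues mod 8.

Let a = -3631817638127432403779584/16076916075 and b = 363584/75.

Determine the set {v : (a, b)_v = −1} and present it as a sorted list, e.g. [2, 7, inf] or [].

[3, 13]

Mod squares: a ≡ -42978, b ≡ 17043. Check v ∈ {∞, 2, 3, 5, 7, 11, 13, 17, 19, 23, 29}.
v=13: a=13^3·(≡10), b=13^1·(≡7) mod 13; (10|13)=+1, (7|13)=-1; (−1)^{3·1·6}·(+1)^1·(-1)^3 = -1.
v=23: a=23^4·(≡9), b=23^1·(≡5) mod 23; (9|23)=+1, (5|23)=-1; (−1)^{4·1·11}·(+1)^1·(-1)^4 = +1.
v=29: a=29^1·(≡14), b=29^0·(≡16) mod 29; (14|29)=-1, (16|29)=+1; (−1)^{1·0·14}·(-1)^0·(+1)^1 = +1.
v=7: a=7^2·(≡1), b=7^0·(≡5) mod 7; (1|7)=+1, (5|7)=-1; (−1)^{2·0·3}·(+1)^0·(-1)^2 = +1.
v=2: v_2(a)=21, v_2(b)=6; units ≡ 7, 3 (mod 8); ε·ε+αω+βω = 1·1+21·1+6·0 ≡ 0  ⇒  (a,b)_2 = +1.
v=3: a=3^-1·(≡2), b=3^-1·(≡2) mod 3; (2|3)=-1, (2|3)=-1; (−1)^{-1·-1·1}·(-1)^-1·(-1)^-1 = -1.
v=11: a=11^-8·(≡2), b=11^0·(≡5) mod 11; (2|11)=-1, (5|11)=+1; (−1)^{-8·0·5}·(-1)^0·(+1)^-8 = +1.
v=5: a=5^-2·(≡2), b=5^-2·(≡3) mod 5; (2|5)=-1, (3|5)=-1; (−1)^{-2·-2·2}·(-1)^-2·(-1)^-2 = +1.
v=∞: -42978 < 0 and 17043 > 0  ⇒  (a,b)_∞ = +1.
v=19: a=19^3·(≡12), b=19^1·(≡16) mod 19; (12|19)=-1, (16|19)=+1; (−1)^{3·1·9}·(-1)^1·(+1)^3 = +1.
v=17: a=17^2·(≡1), b=17^0·(≡8) mod 17; (1|17)=+1, (8|17)=+1; (−1)^{2·0·8}·(+1)^0·(+1)^2 = +1.
Ram(-42978, 17043) = {3, 13}; no ℚ_3-point on the conic.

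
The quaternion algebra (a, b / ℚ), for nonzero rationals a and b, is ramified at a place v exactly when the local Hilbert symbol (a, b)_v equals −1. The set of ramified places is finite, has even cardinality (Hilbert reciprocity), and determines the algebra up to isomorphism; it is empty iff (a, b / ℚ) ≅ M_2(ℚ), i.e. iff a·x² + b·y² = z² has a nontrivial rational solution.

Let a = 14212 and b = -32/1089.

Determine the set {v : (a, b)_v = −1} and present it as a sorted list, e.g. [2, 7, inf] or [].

[]

Mod squares: a ≡ 3553, b ≡ -2. Check v ∈ {∞, 2, 3, 11, 17, 19}.
v=∞: 3553 > 0 and -2 < 0  ⇒  (a,b)_∞ = +1.
v=11: a=11^1·(≡5), b=11^-2·(≡5) mod 11; (5|11)=+1, (5|11)=+1; (−1)^{1·-2·5}·(+1)^-2·(+1)^1 = +1.
v=19: a=19^1·(≡7), b=19^0·(≡1) mod 19; (7|19)=+1, (1|19)=+1; (−1)^{1·0·9}·(+1)^0·(+1)^1 = +1.
v=3: a=3^0·(≡1), b=3^-2·(≡1) mod 3; (1|3)=+1, (1|3)=+1; (−1)^{0·-2·1}·(+1)^-2·(+1)^0 = +1.
v=17: a=17^1·(≡3), b=17^0·(≡2) mod 17; (3|17)=-1, (2|17)=+1; (−1)^{1·0·8}·(-1)^0·(+1)^1 = +1.
v=2: v_2(a)=2, v_2(b)=5; units ≡ 1, 7 (mod 8); ε·ε+αω+βω = 0·1+2·0+5·0 ≡ 0  ⇒  (a,b)_2 = +1.
Every local symbol is +1, so the conic 3553·x² + -2·y² = z² has ℚ_v-points for all v and hence a ℚ-point; (a, b / ℚ) ≅ M_2(ℚ).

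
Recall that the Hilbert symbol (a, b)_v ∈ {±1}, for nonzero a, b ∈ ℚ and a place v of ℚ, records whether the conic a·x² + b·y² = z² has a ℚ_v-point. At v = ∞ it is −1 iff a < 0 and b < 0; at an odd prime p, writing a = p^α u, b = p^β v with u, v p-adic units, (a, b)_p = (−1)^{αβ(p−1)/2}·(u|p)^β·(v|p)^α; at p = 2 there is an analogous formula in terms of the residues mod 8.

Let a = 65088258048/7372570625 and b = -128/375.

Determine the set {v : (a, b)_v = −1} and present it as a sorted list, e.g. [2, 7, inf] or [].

[3, 19]

(a, b) ≡ (969, -30) mod (ℚ^×)²; places V = {2, 3, 5, 7, 11, 17, 19, ∞}.
(a,b)_7: α=-4, u≡6; β=0, v≡3 (mod 7); (6|7)=-1, (3|7)=-1; sign (−1)^0·-1^0·-1^-4 = +1.
(a,b)_2: α=20, β=7; u≡1, v≡1 (mod 8); ε(u)ε(v)=0·0, αω(v)=20·0, βω(u)=7·0; sum ≡ 0  ⇒  +1.
(a,b)_5: α=-4, u≡1; β=-3, v≡4 (mod 5); (1|5)=+1, (4|5)=+1; sign (−1)^0·+1^-3·+1^-4 = +1.
(a,b)_∞: sgn(969)=+, sgn(-30)=−, so +1.
(a,b)_11: α=2, u≡9; β=0, v≡4 (mod 11); (9|11)=+1, (4|11)=+1; sign (−1)^0·+1^0·+1^2 = +1.
(a,b)_17: α=-3, u≡11; β=0, v≡8 (mod 17); (11|17)=-1, (8|17)=+1; sign (−1)^0·-1^0·+1^-3 = +1.
(a,b)_3: α=3, u≡2; β=-1, v≡2 (mod 3); (2|3)=-1, (2|3)=-1; sign (−1)^1·-1^-1·-1^3 = -1.
(a,b)_19: α=1, u≡2; β=0, v≡18 (mod 19); (2|19)=-1, (18|19)=-1; sign (−1)^0·-1^0·-1^1 = -1.
Ram(969, -30) = {3, 19}; no ℚ_3-point on the conic.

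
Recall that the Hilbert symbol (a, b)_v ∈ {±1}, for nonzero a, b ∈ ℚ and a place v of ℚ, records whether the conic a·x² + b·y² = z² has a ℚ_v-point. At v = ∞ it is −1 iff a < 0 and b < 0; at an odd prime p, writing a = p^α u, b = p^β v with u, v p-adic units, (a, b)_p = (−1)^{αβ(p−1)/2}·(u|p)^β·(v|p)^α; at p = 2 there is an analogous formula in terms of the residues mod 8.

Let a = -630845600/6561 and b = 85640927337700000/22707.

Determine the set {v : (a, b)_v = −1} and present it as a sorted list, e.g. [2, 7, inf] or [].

[17, 23]

(a, b) ≡ (-266, 82110) mod (ℚ^×)²; places V = {2, 3, 5, 7, 11, 17, 19, 23, 29, ∞}.
(a,b)_7: α=3, u≡4; β=5, v≡3 (mod 7); (4|7)=+1, (3|7)=-1; sign (−1)^1·+1^5·-1^3 = +1.
(a,b)_17: α=0, u≡12; β=1, v≡1 (mod 17); (12|17)=-1, (1|17)=+1; sign (−1)^0·-1^1·+1^0 = -1.
(a,b)_3: α=-8, u≡1; β=-3, v≡1 (mod 3); (1|3)=+1, (1|3)=+1; sign (−1)^0·+1^-3·+1^-8 = +1.
(a,b)_2: α=5, β=5; u≡3, v≡7 (mod 8); ε(u)ε(v)=1·1, αω(v)=5·0, βω(u)=5·1; sum ≡ 0  ⇒  +1.
(a,b)_5: α=2, u≡1; β=5, v≡2 (mod 5); (1|5)=+1, (2|5)=-1; sign (−1)^0·+1^5·-1^2 = +1.
(a,b)_19: α=1, u≡4; β=4, v≡1 (mod 19); (4|19)=+1, (1|19)=+1; sign (−1)^0·+1^4·+1^1 = +1.
(a,b)_29: α=0, u≡6; β=-2, v≡14 (mod 29); (6|29)=+1, (14|29)=-1; sign (−1)^0·+1^-2·-1^0 = +1.
(a,b)_11: α=2, u≡3; β=0, v≡8 (mod 11); (3|11)=+1, (8|11)=-1; sign (−1)^0·+1^0·-1^2 = +1.
(a,b)_23: α=0, u≡17; β=1, v≡20 (mod 23); (17|23)=-1, (20|23)=-1; sign (−1)^0·-1^1·-1^0 = -1.
(a,b)_∞: sgn(-266)=−, sgn(82110)=+, so +1.
|Ram(-266, 82110)| = 2, even; anisotropic at {17, 23}.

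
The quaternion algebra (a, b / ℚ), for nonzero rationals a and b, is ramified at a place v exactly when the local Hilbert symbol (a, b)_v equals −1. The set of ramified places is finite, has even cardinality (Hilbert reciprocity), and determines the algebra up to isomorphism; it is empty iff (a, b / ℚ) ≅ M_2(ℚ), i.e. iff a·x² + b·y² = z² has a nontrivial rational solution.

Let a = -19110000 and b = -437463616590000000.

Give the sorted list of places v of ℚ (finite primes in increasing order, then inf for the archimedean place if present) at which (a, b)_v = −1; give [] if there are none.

(a, b) ≡ (-39, -110) mod (ℚ^×)²; places V = {2, 3, 5, 7, 11, 13, ∞}.
(a,b)_2: α=4, β=7; u≡1, v≡1 (mod 8); ε(u)ε(v)=0·0, αω(v)=4·0, βω(u)=7·0; sum ≡ 0  ⇒  +1.
(a,b)_3: α=1, u≡2; β=4, v≡1 (mod 3); (2|3)=-1, (1|3)=+1; sign (−1)^0·-1^4·+1^1 = +1.
(a,b)_13: α=1, u≡1; β=2, v≡2 (mod 13); (1|13)=+1, (2|13)=-1; sign (−1)^0·+1^2·-1^1 = -1.
(a,b)_5: α=4, u≡4; β=7, v≡3 (mod 5); (4|5)=+1, (3|5)=-1; sign (−1)^0·+1^7·-1^4 = +1.
(a,b)_∞: sgn(-39)=−, sgn(-110)=−, so -1.
(a,b)_11: α=0, u≡3; β=3, v≡4 (mod 11); (3|11)=+1, (4|11)=+1; sign (−1)^0·+1^3·+1^0 = +1.
(a,b)_7: α=2, u≡5; β=4, v≡2 (mod 7); (5|7)=-1, (2|7)=+1; sign (−1)^0·-1^4·+1^2 = +1.
(-39, -110 / ℚ) ramifies at {13, ∞}: a division algebra.

[13, inf]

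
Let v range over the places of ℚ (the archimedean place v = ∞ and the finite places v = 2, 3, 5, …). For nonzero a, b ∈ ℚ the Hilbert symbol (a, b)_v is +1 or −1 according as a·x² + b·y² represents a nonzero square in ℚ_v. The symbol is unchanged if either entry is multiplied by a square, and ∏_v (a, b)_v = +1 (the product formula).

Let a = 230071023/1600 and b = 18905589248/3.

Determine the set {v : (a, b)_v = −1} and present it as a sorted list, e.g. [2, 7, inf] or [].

Mod squares: a ≡ 7, b ≡ 546. Check v ∈ {∞, 2, 3, 5, 7, 13}.
v=3: a=3^4·(≡1), b=3^-1·(≡2) mod 3; (1|3)=+1, (2|3)=-1; (−1)^{4·-1·1}·(+1)^-1·(-1)^4 = +1.
v=2: v_2(a)=-6, v_2(b)=9; units ≡ 7, 1 (mod 8); ε·ε+αω+βω = 1·0+-6·0+9·0 ≡ 0  ⇒  (a,b)_2 = +1.
v=7: a=7^5·(≡1), b=7^5·(≡2) mod 7; (1|7)=+1, (2|7)=+1; (−1)^{5·5·3}·(+1)^5·(+1)^5 = -1.
v=5: a=5^-2·(≡2), b=5^0·(≡1) mod 5; (2|5)=-1, (1|5)=+1; (−1)^{-2·0·2}·(-1)^0·(+1)^-2 = +1.
v=13: a=13^2·(≡7), b=13^3·(≡1) mod 13; (7|13)=-1, (1|13)=+1; (−1)^{2·3·6}·(-1)^3·(+1)^2 = -1.
v=∞: 7 > 0 and 546 > 0  ⇒  (a,b)_∞ = +1.
|Ram(7, 546)| = 2, even; anisotropic at {7, 13}.

[7, 13]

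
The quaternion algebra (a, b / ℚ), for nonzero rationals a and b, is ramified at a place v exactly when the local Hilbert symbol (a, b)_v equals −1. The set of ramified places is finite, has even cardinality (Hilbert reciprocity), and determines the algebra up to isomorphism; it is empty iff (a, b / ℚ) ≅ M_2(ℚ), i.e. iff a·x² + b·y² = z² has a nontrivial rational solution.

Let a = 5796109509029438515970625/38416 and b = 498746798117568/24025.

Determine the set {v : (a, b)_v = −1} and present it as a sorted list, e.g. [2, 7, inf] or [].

[3, 23, 29, 41]

Mod squares: a ≡ 1297257, b ≡ 404547. Check v ∈ {∞, 2, 3, 5, 7, 11, 13, 19, 23, 29, 31, 37, 41}.
v=3: a=3^3·(≡2), b=3^3·(≡2) mod 3; (2|3)=-1, (2|3)=-1; (−1)^{3·3·1}·(-1)^3·(-1)^3 = -1.
v=∞: 1297257 > 0 and 404547 > 0  ⇒  (a,b)_∞ = +1.
v=37: a=37^1·(≡2), b=37^0·(≡33) mod 37; (2|37)=-1, (33|37)=+1; (−1)^{1·0·18}·(-1)^0·(+1)^1 = +1.
v=29: a=29^1·(≡2), b=29^0·(≡11) mod 29; (2|29)=-1, (11|29)=-1; (−1)^{1·0·14}·(-1)^0·(-1)^1 = -1.
v=19: a=19^2·(≡15), b=19^2·(≡12) mod 19; (15|19)=-1, (12|19)=-1; (−1)^{2·2·9}·(-1)^2·(-1)^2 = +1.
v=2: v_2(a)=-4, v_2(b)=6; units ≡ 1, 3 (mod 8); ε·ε+αω+βω = 0·1+-4·1+6·0 ≡ 0  ⇒  (a,b)_2 = +1.
v=11: a=11^4·(≡3), b=11^3·(≡5) mod 11; (3|11)=+1, (5|11)=+1; (−1)^{4·3·5}·(+1)^3·(+1)^4 = +1.
v=7: a=7^-4·(≡6), b=7^2·(≡6) mod 7; (6|7)=-1, (6|7)=-1; (−1)^{-4·2·3}·(-1)^2·(-1)^-4 = +1.
v=5: a=5^4·(≡3), b=5^-2·(≡3) mod 5; (3|5)=-1, (3|5)=-1; (−1)^{4·-2·2}·(-1)^-2·(-1)^4 = +1.
v=13: a=13^3·(≡9), b=13^1·(≡10) mod 13; (9|13)=+1, (10|13)=+1; (−1)^{3·1·6}·(+1)^1·(+1)^3 = +1.
v=31: a=31^1·(≡19), b=31^-2·(≡14) mod 31; (19|31)=+1, (14|31)=+1; (−1)^{1·-2·15}·(+1)^-2·(+1)^1 = +1.
v=23: a=23^2·(≡21), b=23^1·(≡21) mod 23; (21|23)=-1, (21|23)=-1; (−1)^{2·1·11}·(-1)^1·(-1)^2 = -1.
v=41: a=41^2·(≡3), b=41^1·(≡17) mod 41; (3|41)=-1, (17|41)=-1; (−1)^{2·1·20}·(-1)^1·(-1)^2 = -1.
|Ram(1297257, 404547)| = 4, even; anisotropic at {3, 23, 29, 41}.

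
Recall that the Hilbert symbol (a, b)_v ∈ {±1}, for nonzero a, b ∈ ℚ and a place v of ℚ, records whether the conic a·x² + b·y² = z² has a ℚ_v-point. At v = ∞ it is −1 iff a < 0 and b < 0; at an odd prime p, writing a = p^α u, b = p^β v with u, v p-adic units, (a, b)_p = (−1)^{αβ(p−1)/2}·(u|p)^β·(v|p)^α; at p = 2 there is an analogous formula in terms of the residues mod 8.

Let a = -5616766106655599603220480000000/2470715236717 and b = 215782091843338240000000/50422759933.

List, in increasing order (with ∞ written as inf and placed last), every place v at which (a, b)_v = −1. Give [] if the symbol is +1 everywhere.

[2, 5, 13, 17]

(a, b) ≡ (-24310, 130) mod (ℚ^×)²; places V = {2, 3, 5, 7, 11, 13, 17, 19, 31, 41, ∞}.
(a,b)_19: α=6, u≡15; β=4, v≡16 (mod 19); (15|19)=-1, (16|19)=+1; sign (−1)^0·-1^4·+1^6 = +1.
(a,b)_13: α=-1, u≡5; β=-1, v≡4 (mod 13); (5|13)=-1, (4|13)=+1; sign (−1)^0·-1^-1·+1^-1 = -1.
(a,b)_∞: sgn(-24310)=−, sgn(130)=+, so +1.
(a,b)_11: α=1, u≡1; β=2, v≡1 (mod 11); (1|11)=+1, (1|11)=+1; sign (−1)^0·+1^2·+1^1 = +1.
(a,b)_17: α=5, u≡16; β=4, v≡11 (mod 17); (16|17)=+1, (11|17)=-1; sign (−1)^0·+1^4·-1^5 = -1.
(a,b)_5: α=7, u≡3; β=7, v≡4 (mod 5); (3|5)=-1, (4|5)=+1; sign (−1)^0·-1^7·+1^7 = -1.
(a,b)_41: α=-2, u≡12; β=-2, v≡13 (mod 41); (12|41)=-1, (13|41)=-1; sign (−1)^0·-1^-2·-1^-2 = +1.
(a,b)_7: α=-6, u≡1; β=-4, v≡2 (mod 7); (1|7)=+1, (2|7)=+1; sign (−1)^0·+1^-4·+1^-6 = +1.
(a,b)_2: α=27, β=21; u≡5, v≡1 (mod 8); ε(u)ε(v)=0·0, αω(v)=27·0, βω(u)=21·1; sum ≡ 1  ⇒  -1.
(a,b)_31: α=-2, u≡2; β=-2, v≡24 (mod 31); (2|31)=+1, (24|31)=-1; sign (−1)^0·+1^-2·-1^-2 = +1.
(a,b)_3: α=6, u≡2; β=0, v≡1 (mod 3); (2|3)=-1, (1|3)=+1; sign (−1)^0·-1^0·+1^6 = +1.
(-24310, 130 / ℚ) ramifies at {2, 5, 13, 17}: a division algebra.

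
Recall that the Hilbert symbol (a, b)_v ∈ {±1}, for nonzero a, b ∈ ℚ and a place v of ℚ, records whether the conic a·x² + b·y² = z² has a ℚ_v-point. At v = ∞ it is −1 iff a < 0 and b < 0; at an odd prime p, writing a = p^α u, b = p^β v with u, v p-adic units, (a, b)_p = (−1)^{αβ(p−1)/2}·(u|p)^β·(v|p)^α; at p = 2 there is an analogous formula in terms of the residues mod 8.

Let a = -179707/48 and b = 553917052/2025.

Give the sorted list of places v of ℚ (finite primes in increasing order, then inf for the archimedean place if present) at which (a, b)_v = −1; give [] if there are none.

[2, 11, 13, 17, 29, 41]

(a, b) ≡ (-561, 479167) mod (ℚ^×)²; places V = {2, 3, 5, 11, 13, 17, 29, 31, 41, ∞}.
(a,b)_11: α=1, u≡5; β=0, v≡7 (mod 11); (5|11)=+1, (7|11)=-1; sign (−1)^0·+1^0·-1^1 = -1.
(a,b)_41: α=0, u≡17; β=1, v≡1 (mod 41); (17|41)=-1, (1|41)=+1; sign (−1)^0·-1^1·+1^0 = -1.
(a,b)_5: α=0, u≡1; β=-2, v≡2 (mod 5); (1|5)=+1, (2|5)=-1; sign (−1)^0·+1^-2·-1^0 = +1.
(a,b)_31: α=2, u≡20; β=1, v≡14 (mod 31); (20|31)=+1, (14|31)=+1; sign (−1)^0·+1^1·+1^2 = +1.
(a,b)_17: α=1, u≡16; β=2, v≡10 (mod 17); (16|17)=+1, (10|17)=-1; sign (−1)^0·+1^2·-1^1 = -1.
(a,b)_∞: sgn(-561)=−, sgn(479167)=+, so +1.
(a,b)_13: α=0, u≡2; β=1, v≡10 (mod 13); (2|13)=-1, (10|13)=+1; sign (−1)^0·-1^1·+1^0 = -1.
(a,b)_3: α=-1, u≡2; β=-4, v≡1 (mod 3); (2|3)=-1, (1|3)=+1; sign (−1)^0·-1^-4·+1^-1 = +1.
(a,b)_2: α=-4, β=2; u≡7, v≡7 (mod 8); ε(u)ε(v)=1·1, αω(v)=-4·0, βω(u)=2·0; sum ≡ 1  ⇒  -1.
(a,b)_29: α=0, u≡11; β=1, v≡6 (mod 29); (11|29)=-1, (6|29)=+1; sign (−1)^0·-1^1·+1^0 = -1.
(-561, 479167 / ℚ) ramifies at {2, 11, 13, 17, 29, 41}: a division algebra.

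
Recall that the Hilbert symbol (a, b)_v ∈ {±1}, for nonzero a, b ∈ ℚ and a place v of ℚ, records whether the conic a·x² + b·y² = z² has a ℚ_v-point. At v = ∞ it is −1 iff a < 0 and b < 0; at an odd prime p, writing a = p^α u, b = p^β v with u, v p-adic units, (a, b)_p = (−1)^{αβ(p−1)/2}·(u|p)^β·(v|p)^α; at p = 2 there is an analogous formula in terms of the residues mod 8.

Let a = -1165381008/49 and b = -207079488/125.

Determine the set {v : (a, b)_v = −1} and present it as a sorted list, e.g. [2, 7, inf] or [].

Mod squares: a ≡ -601953, b ≡ -36685. Check v ∈ {∞, 2, 3, 5, 7, 11, 17, 23, 29, 37}.
v=2: v_2(a)=4, v_2(b)=6; units ≡ 7, 3 (mod 8); ε·ε+αω+βω = 1·1+4·1+6·0 ≡ 1  ⇒  (a,b)_2 = -1.
v=29: a=29^1·(≡28), b=29^1·(≡3) mod 29; (28|29)=+1, (3|29)=-1; (−1)^{1·1·14}·(+1)^1·(-1)^1 = -1.
v=3: a=3^1·(≡1), b=3^2·(≡2) mod 3; (1|3)=+1, (2|3)=-1; (−1)^{1·2·1}·(+1)^2·(-1)^1 = -1.
v=∞: -601953 < 0 and -36685 < 0  ⇒  (a,b)_∞ = -1.
v=7: a=7^-2·(≡6), b=7^2·(≡2) mod 7; (6|7)=-1, (2|7)=+1; (−1)^{-2·2·3}·(-1)^2·(+1)^-2 = +1.
v=23: a=23^0·(≡4), b=23^1·(≡17) mod 23; (4|23)=+1, (17|23)=-1; (−1)^{0·1·11}·(+1)^1·(-1)^0 = +1.
v=5: a=5^0·(≡3), b=5^-3·(≡2) mod 5; (3|5)=-1, (2|5)=-1; (−1)^{0·-3·2}·(-1)^-3·(-1)^0 = -1.
v=17: a=17^1·(≡2), b=17^0·(≡16) mod 17; (2|17)=+1, (16|17)=+1; (−1)^{1·0·8}·(+1)^0·(+1)^1 = +1.
v=37: a=37^1·(≡11), b=37^0·(≡24) mod 37; (11|37)=+1, (24|37)=-1; (−1)^{1·0·18}·(+1)^0·(-1)^1 = -1.
v=11: a=11^3·(≡2), b=11^1·(≡9) mod 11; (2|11)=-1, (9|11)=+1; (−1)^{3·1·5}·(-1)^1·(+1)^3 = +1.
(-601953, -36685 / ℚ) ramifies at {2, 3, 5, 29, 37, ∞}: a division algebra.

[2, 3, 5, 29, 37, inf]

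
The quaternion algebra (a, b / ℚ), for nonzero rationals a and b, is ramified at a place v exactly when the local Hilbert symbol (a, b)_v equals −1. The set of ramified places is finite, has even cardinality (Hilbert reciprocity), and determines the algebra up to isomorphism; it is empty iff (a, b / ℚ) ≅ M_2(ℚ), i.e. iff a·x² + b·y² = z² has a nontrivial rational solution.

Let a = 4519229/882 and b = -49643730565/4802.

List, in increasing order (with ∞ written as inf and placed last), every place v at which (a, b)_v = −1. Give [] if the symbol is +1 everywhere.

(a, b) ≡ (442, -170) mod (ℚ^×)²; places V = {2, 3, 5, 7, 11, 13, 17, ∞}.
(a,b)_3: α=-2, u≡1; β=0, v≡1 (mod 3); (1|3)=+1, (1|3)=+1; sign (−1)^0·+1^0·+1^-2 = +1.
(a,b)_2: α=-1, β=-1; u≡5, v≡3 (mod 8); ε(u)ε(v)=0·1, αω(v)=-1·1, βω(u)=-1·1; sum ≡ 0  ⇒  +1.
(a,b)_11: α=2, u≡2; β=2, v≡10 (mod 11); (2|11)=-1, (10|11)=-1; sign (−1)^0·-1^2·-1^2 = +1.
(a,b)_∞: sgn(442)=+, sgn(-170)=−, so +1.
(a,b)_7: α=-2, u≡2; β=-4, v≡6 (mod 7); (2|7)=+1, (6|7)=-1; sign (−1)^0·+1^-4·-1^-2 = +1.
(a,b)_13: α=3, u≡5; β=6, v≡10 (mod 13); (5|13)=-1, (10|13)=+1; sign (−1)^0·-1^6·+1^3 = +1.
(a,b)_17: α=1, u≡13; β=1, v≡14 (mod 17); (13|17)=+1, (14|17)=-1; sign (−1)^0·+1^1·-1^1 = -1.
(a,b)_5: α=0, u≡2; β=1, v≡1 (mod 5); (2|5)=-1, (1|5)=+1; sign (−1)^0·-1^1·+1^0 = -1.
(442, -170 / ℚ) ramifies at {5, 17}: a division algebra.

[5, 17]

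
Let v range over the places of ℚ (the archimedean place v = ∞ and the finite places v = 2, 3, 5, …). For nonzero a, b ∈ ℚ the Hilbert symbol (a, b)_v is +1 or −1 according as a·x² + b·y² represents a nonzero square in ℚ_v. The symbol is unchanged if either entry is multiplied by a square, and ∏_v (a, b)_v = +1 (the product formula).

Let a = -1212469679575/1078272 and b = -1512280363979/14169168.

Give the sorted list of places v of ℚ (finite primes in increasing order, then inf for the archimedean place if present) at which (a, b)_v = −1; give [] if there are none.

(a, b) ≡ (-91, -143) mod (ℚ^×)²; places V = {2, 3, 5, 7, 11, 13, 23, 29, 47, ∞}.
(a,b)_∞: sgn(-91)=−, sgn(-143)=−, so -1.
(a,b)_13: α=-1, u≡7; β=-1, v≡6 (mod 13); (7|13)=-1, (6|13)=-1; sign (−1)^0·-1^-1·-1^-1 = +1.
(a,b)_47: α=2, u≡18; β=2, v≡19 (mod 47); (18|47)=+1, (19|47)=-1; sign (−1)^0·+1^2·-1^2 = +1.
(a,b)_11: α=2, u≡7; β=1, v≡4 (mod 11); (7|11)=-1, (4|11)=+1; sign (−1)^0·-1^1·+1^2 = -1.
(a,b)_3: α=-4, u≡2; β=-4, v≡1 (mod 3); (2|3)=-1, (1|3)=+1; sign (−1)^0·-1^-4·+1^-4 = +1.
(a,b)_5: α=2, u≡1; β=0, v≡2 (mod 5); (1|5)=+1, (2|5)=-1; sign (−1)^0·+1^0·-1^2 = +1.
(a,b)_23: α=2, u≡18; β=2, v≡18 (mod 23); (18|23)=+1, (18|23)=+1; sign (−1)^0·+1^2·+1^2 = +1.
(a,b)_2: α=-10, β=-4; u≡5, v≡1 (mod 8); ε(u)ε(v)=0·0, αω(v)=-10·0, βω(u)=-4·1; sum ≡ 0  ⇒  +1.
(a,b)_29: α=0, u≡13; β=-2, v≡26 (mod 29); (13|29)=+1, (26|29)=-1; sign (−1)^0·+1^-2·-1^0 = +1.
(a,b)_7: α=3, u≡2; β=6, v≡1 (mod 7); (2|7)=+1, (1|7)=+1; sign (−1)^0·+1^6·+1^3 = +1.
Ram(-91, -143) = {11, ∞}; no ℚ_11-point on the conic.

[11, inf]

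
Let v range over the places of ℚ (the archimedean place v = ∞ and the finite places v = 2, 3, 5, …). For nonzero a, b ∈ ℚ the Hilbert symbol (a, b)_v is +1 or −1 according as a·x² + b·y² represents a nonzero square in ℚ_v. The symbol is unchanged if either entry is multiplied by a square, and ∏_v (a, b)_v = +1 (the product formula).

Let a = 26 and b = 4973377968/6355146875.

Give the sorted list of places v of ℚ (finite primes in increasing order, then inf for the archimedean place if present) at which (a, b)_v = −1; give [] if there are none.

(a, b) ≡ (26, 105) mod (ℚ^×)²; places V = {2, 3, 5, 7, 11, 13, 29, ∞}.
(a,b)_11: α=0, u≡4; β=-2, v≡2 (mod 11); (4|11)=+1, (2|11)=-1; sign (−1)^0·+1^-2·-1^0 = +1.
(a,b)_3: α=0, u≡2; β=7, v≡2 (mod 3); (2|3)=-1, (2|3)=-1; sign (−1)^0·-1^7·-1^0 = -1.
(a,b)_5: α=0, u≡1; β=-5, v≡4 (mod 5); (1|5)=+1, (4|5)=+1; sign (−1)^0·+1^-5·+1^0 = +1.
(a,b)_∞: sgn(26)=+, sgn(105)=+, so +1.
(a,b)_7: α=0, u≡5; β=-5, v≡1 (mod 7); (5|7)=-1, (1|7)=+1; sign (−1)^0·-1^-5·+1^0 = -1.
(a,b)_2: α=1, β=4; u≡5, v≡1 (mod 8); ε(u)ε(v)=0·0, αω(v)=1·0, βω(u)=4·1; sum ≡ 0  ⇒  +1.
(a,b)_29: α=0, u≡26; β=2, v≡10 (mod 29); (26|29)=-1, (10|29)=-1; sign (−1)^0·-1^2·-1^0 = +1.
(a,b)_13: α=1, u≡2; β=2, v≡10 (mod 13); (2|13)=-1, (10|13)=+1; sign (−1)^0·-1^2·+1^1 = +1.
|Ram(26, 105)| = 2, even; anisotropic at {3, 7}.

[3, 7]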